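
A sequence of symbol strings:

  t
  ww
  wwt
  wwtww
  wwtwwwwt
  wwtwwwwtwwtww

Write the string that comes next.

wwtwwwwtwwtwwwwtwwwwt

From term 3 onward, concatenate the last term with the second-to-last: ww·t = wwt, wwt·ww = wwtww, …
The next term joins wwtwwwwtwwtww and wwtwwwwt.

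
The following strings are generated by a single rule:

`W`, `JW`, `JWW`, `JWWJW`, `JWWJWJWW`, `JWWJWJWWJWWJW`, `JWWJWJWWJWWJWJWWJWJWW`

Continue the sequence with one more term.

From term 3 onward, concatenate the last term with the second-to-last: JW·W = JWW, JWW·JW = JWWJW, …
Continuing: JWWJWJWWJWWJWJWWJWJWW · JWWJWJWWJWWJW gives term 8.

JWWJWJWWJWWJWJWWJWJWWJWWJWJWWJWWJW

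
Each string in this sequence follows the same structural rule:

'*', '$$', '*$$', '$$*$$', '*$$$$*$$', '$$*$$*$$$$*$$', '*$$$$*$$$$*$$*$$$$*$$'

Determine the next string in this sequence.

This is a Fibonacci-style word recurrence s(k) = s(k−2)·s(k−1): e.g. *·$$ = *$$.
Continuing: $$*$$*$$$$*$$ · *$$$$*$$$$*$$*$$$$*$$ gives term 8.

$$*$$*$$$$*$$*$$$$*$$$$*$$*$$$$*$$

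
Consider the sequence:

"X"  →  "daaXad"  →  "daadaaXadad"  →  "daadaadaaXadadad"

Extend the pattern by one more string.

Each term wraps the previous one in daa on the left and ad on the right.
So the next term is daa·daadaadaaXadadad·ad.

daadaadaadaaXadadadad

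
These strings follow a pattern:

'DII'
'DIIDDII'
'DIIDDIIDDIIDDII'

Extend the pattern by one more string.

s(k+1) = s(k)·D·s(k) — each term doubles the last with 'D' between the halves.
Doubling DIIDDIIDDIIDDII with 'D' between the halves:

DIIDDIIDDIIDDIIDDIIDDIIDDIIDDII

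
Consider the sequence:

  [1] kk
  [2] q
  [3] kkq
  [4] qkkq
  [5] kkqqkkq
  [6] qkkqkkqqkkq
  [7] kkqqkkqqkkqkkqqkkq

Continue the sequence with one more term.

Each term (from the third on) is the two preceding terms concatenated in order: term 3 = kk·q = kkq.
Continuing: qkkqkkqqkkq · kkqqkkqqkkqkkqqkkq gives term 8.

qkkqkkqqkkqkkqqkkqqkkqkkqqkkq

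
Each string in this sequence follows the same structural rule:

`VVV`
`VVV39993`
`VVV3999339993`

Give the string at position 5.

Every step adds 39993 to the end: s(k+1) = s(k)·39993.
From VVV3999339993, 2 further steps: VVV3999339993 → VVV399933999339993 → (answer).

VVV39993399933999339993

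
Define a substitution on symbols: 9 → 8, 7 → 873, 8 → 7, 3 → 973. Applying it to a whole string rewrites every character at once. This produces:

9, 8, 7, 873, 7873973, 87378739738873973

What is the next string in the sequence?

Rewriting the 17 symbols of 87378739738873973 one by one yields 7 873 973 873 7 873 973 8 873 973 7 7 873 973 8 873 973; concatenated:

787397387378739738873973778739738873973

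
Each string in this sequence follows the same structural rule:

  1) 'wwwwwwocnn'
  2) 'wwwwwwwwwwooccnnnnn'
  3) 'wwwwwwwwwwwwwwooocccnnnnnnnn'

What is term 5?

Term n consists of 4n+2 w's, followed by n o's, followed by n c's, followed by 3n-1 n's (n = 1, 2, …).
Setting n = 5 gives 22, 5, 5, 14 characters in each block.

wwwwwwwwwwwwwwwwwwwwwwooooocccccnnnnnnnnnnnnnn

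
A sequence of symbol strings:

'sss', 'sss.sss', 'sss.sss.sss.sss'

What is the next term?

sss.sss.sss.sss.sss.sss.sss.sss

Every step duplicates the string with '.' between the halves.
So the next term is two copies of sss.sss.sss.sss with '.' between the halves.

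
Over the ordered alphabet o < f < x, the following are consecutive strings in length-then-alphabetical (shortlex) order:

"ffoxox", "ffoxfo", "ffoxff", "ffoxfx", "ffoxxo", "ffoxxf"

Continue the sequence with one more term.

ffoxxx

Find the rightmost character of ffoxxf below x, bump it to the next letter, and reset everything to its right to o.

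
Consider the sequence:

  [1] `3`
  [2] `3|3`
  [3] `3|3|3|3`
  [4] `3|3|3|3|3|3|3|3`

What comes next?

Every step duplicates the string with '|' between the halves.
One more doubling of 3|3|3|3|3|3|3|3 gives the answer.

3|3|3|3|3|3|3|3|3|3|3|3|3|3|3|3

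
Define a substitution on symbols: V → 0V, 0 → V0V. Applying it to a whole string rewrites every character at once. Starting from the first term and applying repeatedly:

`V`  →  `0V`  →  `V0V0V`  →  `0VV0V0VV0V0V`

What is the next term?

Rewriting each symbol of 0VV0V0VV0V0V: 0→V0V, V→0V, V→0V, 0→V0V, V→0V, 0→V0V, V→0V, V→0V, 0→V0V, V→0V, 0→V0V, V→0V, which concatenates to V0V 0V 0V V0V 0V V0V 0V 0V V0V 0V V0V 0V.

V0V0V0VV0V0VV0V0V0VV0V0VV0V0V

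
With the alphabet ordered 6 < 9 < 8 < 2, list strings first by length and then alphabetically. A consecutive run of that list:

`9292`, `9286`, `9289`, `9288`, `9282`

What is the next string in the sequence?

Treat 9282 as a base-4 numeral over the given alphabet and add one, carrying through any trailing 2's.

9226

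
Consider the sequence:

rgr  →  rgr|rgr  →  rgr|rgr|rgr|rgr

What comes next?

rgr|rgr|rgr|rgr|rgr|rgr|rgr|rgr

Each string is two copies of the previous one joined by '|'.
So the next term is two copies of rgr|rgr|rgr|rgr with '|' between the halves.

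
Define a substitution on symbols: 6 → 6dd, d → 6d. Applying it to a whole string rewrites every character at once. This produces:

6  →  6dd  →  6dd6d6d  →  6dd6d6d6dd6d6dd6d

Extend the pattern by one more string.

Applying the rule to each of the 17 symbols of 6dd6d6d6dd6d6dd6d gives the pieces 6dd 6d 6d 6dd 6d 6dd 6d 6dd 6d 6d 6dd 6d 6dd 6d 6d 6dd 6d, which concatenate to the answer.

6dd6d6d6dd6d6dd6d6dd6d6d6dd6d6dd6d6d6dd6d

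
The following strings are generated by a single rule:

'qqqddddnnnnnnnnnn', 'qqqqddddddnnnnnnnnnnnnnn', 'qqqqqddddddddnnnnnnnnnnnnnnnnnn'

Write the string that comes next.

qqqqqqddddddddddnnnnnnnnnnnnnnnnnnnnnn

Term n consists of n+1 q's, followed by 2n d's, followed by 4n+2 n's, where the shown terms are n = 2, 3, 4.
Setting n = 5 gives 6, 10, 22 characters in each block.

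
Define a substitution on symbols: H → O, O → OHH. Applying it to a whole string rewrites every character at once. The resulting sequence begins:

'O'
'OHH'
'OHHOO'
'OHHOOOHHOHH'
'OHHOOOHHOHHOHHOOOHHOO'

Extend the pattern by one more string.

Replace each of the 21 characters of OHHOOOHHOHHOHHOOOHHOO in place — OHH O O OHH OHH OHH O O OHH O O OHH O O OHH OHH OHH O O OHH OHH — and concatenate.

OHHOOOHHOHHOHHOOOHHOOOHHOOOHHOHHOHHOOOHHOHH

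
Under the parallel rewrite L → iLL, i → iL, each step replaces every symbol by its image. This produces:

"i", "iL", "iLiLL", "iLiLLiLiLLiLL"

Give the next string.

iLiLLiLiLLiLLiLiLLiLiLLiLLiLiLLiLL

φ(iLiLLiLiLLiLL) expands symbol-by-symbol to iL iLL iL iLL iLL iL iLL iL iLL iLL iL iLL iLL; joining the 13 pieces gives the next term.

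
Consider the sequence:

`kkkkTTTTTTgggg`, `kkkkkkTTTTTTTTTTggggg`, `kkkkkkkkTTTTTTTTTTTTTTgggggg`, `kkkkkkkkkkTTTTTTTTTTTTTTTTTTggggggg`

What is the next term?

kkkkkkkkkkkkTTTTTTTTTTTTTTTTTTTTTTgggggggg

Each string has the form k^{2n} T^{4n-2} g^{n+2}, where the shown terms are n = 2, 3, 4, 5.
For the next term, n = 6, so the run lengths are 12, 22, 8.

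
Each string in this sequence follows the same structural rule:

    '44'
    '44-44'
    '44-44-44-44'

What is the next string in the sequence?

44-44-44-44-44-44-44-44

s(k+1) = s(k)·-·s(k) — each term doubles the last with '-' between the halves.
So the next term is two copies of 44-44-44-44 with '-' between the halves.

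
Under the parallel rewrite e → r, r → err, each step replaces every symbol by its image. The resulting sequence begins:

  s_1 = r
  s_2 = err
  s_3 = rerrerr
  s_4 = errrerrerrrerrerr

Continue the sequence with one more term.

Rewriting the 17 symbols of errrerrerrrerrerr one by one yields r err err err r err err r err err err r err err r err err; concatenated:

rerrerrerrrerrerrrerrerrerrrerrerrrerrerr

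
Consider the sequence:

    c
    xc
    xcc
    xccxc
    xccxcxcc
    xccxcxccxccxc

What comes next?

Each term (from the third on) is the previous term followed by the one before it: term 3 = xc·c = xcc.
So term 7 is xccxcxccxccxc·xccxcxcc.

xccxcxccxccxcxccxcxcc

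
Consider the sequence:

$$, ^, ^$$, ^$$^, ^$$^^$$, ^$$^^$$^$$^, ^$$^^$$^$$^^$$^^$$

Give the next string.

^$$^^$$^$$^^$$^^$$^$$^^$$^$$^

Each term (from the third on) is the previous term followed by the one before it: term 3 = ^·$$ = ^$$.
Continuing: ^$$^^$$^$$^^$$^^$$ · ^$$^^$$^$$^ gives term 8.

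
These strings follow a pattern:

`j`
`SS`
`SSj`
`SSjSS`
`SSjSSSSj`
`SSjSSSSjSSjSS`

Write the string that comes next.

From term 3 onward, concatenate the last term with the second-to-last: SS·j = SSj, SSj·SS = SSjSS, …
So term 7 is SSjSSSSjSSjSS·SSjSSSSj.

SSjSSSSjSSjSSSSjSSSSj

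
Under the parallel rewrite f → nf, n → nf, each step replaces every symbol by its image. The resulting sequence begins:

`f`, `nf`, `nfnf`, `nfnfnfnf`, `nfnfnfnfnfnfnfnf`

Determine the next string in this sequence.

Rewriting the 16 symbols of nfnfnfnfnfnfnfnf one by one yields nf nf nf nf nf nf nf nf nf nf nf nf nf nf nf nf; concatenated:

nfnfnfnfnfnfnfnfnfnfnfnfnfnfnfnf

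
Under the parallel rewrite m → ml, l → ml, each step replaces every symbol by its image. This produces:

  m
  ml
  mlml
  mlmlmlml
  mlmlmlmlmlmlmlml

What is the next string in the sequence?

mlmlmlmlmlmlmlmlmlmlmlmlmlmlmlml

Applying the rule to each of the 16 symbols of mlmlmlmlmlmlmlml gives the pieces ml ml ml ml ml ml ml ml ml ml ml ml ml ml ml ml, which concatenate to the answer.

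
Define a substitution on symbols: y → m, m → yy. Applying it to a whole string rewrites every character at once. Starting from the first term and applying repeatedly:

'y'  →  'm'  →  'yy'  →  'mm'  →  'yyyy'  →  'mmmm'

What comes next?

yyyyyyyy

Apply φ to mmmm symbol by symbol: m→yy, m→yy, m→yy, m→yy; joined: yy yy yy yy.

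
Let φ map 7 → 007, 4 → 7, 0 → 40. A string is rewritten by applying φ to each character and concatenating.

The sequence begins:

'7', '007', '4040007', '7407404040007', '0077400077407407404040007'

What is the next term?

404000700774040400070077400077400077407407404040007

φ(0077400077407407404040007) expands symbol-by-symbol to 40 40 007 007 7 40 40 40 007 007 7 40 007 7 40 007 7 40 7 40 7 40 40 40 007; joining the 25 pieces gives the next term.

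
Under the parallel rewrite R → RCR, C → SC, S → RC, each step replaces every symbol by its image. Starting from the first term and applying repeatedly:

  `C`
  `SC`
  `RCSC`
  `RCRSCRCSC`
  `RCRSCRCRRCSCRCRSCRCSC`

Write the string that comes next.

RCRSCRCRRCSCRCRSCRCRRCRSCRCSCRCRSCRCRRCSCRCRSCRCSC

Applying the rule to each of the 21 symbols of RCRSCRCRRCSCRCRSCRCSC gives the pieces RCR SC RCR RC SC RCR SC RCR RCR SC RC SC RCR SC RCR RC SC RCR SC RC SC, which concatenate to the answer.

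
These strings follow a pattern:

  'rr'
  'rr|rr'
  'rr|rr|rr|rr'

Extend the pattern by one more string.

s(k+1) = s(k)·|·s(k) — each term doubles the last with '|' between the halves.
Doubling rr|rr|rr|rr with '|' between the halves:

rr|rr|rr|rr|rr|rr|rr|rr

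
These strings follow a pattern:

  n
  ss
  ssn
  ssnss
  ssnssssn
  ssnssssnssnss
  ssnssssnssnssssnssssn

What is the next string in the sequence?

This is a Fibonacci-style word recurrence s(k) = s(k−1)·s(k−2): e.g. ss·n = ssn.
The next term joins ssnssssnssnssssnssssn and ssnssssnssnss.

ssnssssnssnssssnssssnssnssssnssnss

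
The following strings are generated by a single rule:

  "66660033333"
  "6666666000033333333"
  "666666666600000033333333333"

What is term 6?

Reading off run lengths: 6 runs 4, 7, 10; 0 runs 2, 4, 6; 3 runs 5, 8, 11 — each is linear in n, where the shown terms are n = 2, 3, 4.
Setting n = 7 gives 19, 12, 20 characters in each block.

666666666666666666600000000000033333333333333333333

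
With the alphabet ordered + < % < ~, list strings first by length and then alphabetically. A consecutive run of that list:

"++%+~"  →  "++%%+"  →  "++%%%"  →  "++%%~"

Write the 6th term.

++%~%

Advancing 2 positions from ++%%~ through ++%%~ → ++%~+ reaches term 6.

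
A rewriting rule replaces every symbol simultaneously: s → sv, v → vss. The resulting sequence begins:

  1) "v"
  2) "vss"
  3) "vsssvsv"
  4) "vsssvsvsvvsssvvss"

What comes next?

vsssvsvsvvsssvvsssvvssvsssvsvsvvssvsssvsv

Applying the rule to each of the 17 symbols of vsssvsvsvvsssvvss gives the pieces vss sv sv sv vss sv vss sv vss vss sv sv sv vss vss sv sv, which concatenate to the answer.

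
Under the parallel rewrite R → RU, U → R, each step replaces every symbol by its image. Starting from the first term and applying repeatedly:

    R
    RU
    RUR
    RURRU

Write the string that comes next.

Apply φ to RURRU symbol by symbol: R→RU, U→R, R→RU, R→RU, U→R; joined: RU R RU RU R.

RURRURUR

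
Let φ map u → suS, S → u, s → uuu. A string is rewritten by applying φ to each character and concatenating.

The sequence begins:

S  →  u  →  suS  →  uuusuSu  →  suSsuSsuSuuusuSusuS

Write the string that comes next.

Rewriting the 19 symbols of suSsuSsuSuuusuSusuS one by one yields uuu suS u uuu suS u uuu suS u suS suS suS uuu suS u suS uuu suS u; concatenated:

uuusuSuuuusuSuuuusuSusuSsuSsuSuuusuSusuSuuusuSu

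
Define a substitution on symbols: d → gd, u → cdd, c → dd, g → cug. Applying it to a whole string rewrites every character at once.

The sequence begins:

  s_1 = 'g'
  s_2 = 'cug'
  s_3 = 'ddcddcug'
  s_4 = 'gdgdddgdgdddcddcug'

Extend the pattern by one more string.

Replace each of the 18 characters of gdgdddgdgdddcddcug in place — cug gd cug gd gd gd cug gd cug gd gd gd dd gd gd dd cdd cug — and concatenate.

cuggdcuggdgdgdcuggdcuggdgdgdddgdgdddcddcug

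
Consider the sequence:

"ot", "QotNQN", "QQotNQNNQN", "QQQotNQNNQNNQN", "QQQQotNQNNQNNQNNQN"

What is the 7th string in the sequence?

Each term wraps the previous one in Q on the left and NQN on the right.
From QQQQotNQNNQNNQNNQN, 2 further steps: QQQQotNQNNQNNQNNQN → QQQQQotNQNNQNNQNNQNNQN → (answer).

QQQQQQotNQNNQNNQNNQNNQNNQN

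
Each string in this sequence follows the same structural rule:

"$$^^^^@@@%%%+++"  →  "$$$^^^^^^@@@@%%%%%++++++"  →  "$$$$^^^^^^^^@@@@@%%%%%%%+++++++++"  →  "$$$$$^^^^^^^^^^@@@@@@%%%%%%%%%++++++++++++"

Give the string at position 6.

$$$$$$$^^^^^^^^^^^^^^@@@@@@@@%%%%%%%%%%%%%++++++++++++++++++

The n-th term is n+1 $'s then 2n+2 ^'s then n+2 @'s then 2n+1 %'s then 3n +'s (n = 1, 2, …).
At n = 6 the blocks have lengths 7, 14, 8, 13, 18.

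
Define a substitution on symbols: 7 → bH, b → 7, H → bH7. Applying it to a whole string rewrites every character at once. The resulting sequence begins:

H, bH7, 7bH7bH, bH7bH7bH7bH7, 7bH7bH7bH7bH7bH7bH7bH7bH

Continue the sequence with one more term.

Rewriting the 24 symbols of 7bH7bH7bH7bH7bH7bH7bH7bH one by one yields bH 7 bH7 bH 7 bH7 bH 7 bH7 bH 7 bH7 bH 7 bH7 bH 7 bH7 bH 7 bH7 bH 7 bH7; concatenated:

bH7bH7bH7bH7bH7bH7bH7bH7bH7bH7bH7bH7bH7bH7bH7bH7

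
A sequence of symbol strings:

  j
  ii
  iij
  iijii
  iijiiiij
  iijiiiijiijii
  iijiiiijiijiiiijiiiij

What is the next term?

iijiiiijiijiiiijiiiijiijiiiijiijii

From term 3 onward, concatenate the last term with the second-to-last: ii·j = iij, iij·ii = iijii, …
Continuing: iijiiiijiijiiiijiiiij · iijiiiijiijii gives term 8.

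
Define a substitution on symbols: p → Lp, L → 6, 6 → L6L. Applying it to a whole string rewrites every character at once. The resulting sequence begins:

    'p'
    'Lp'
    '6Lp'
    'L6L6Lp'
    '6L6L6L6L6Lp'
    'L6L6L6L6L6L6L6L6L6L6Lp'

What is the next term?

6L6L6L6L6L6L6L6L6L6L6L6L6L6L6L6L6L6L6L6L6Lp

φ(L6L6L6L6L6L6L6L6L6L6Lp) expands symbol-by-symbol to 6 L6L 6 L6L 6 L6L 6 L6L 6 L6L 6 L6L 6 L6L 6 L6L 6 L6L 6 L6L 6 Lp; joining the 22 pieces gives the next term.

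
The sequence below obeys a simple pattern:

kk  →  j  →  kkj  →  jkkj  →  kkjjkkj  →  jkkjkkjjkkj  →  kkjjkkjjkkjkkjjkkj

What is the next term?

Each term (from the third on) is the two preceding terms concatenated in order: term 3 = kk·j = kkj.
The next term joins jkkjkkjjkkj and kkjjkkjjkkjkkjjkkj.

jkkjkkjjkkjkkjjkkjjkkjkkjjkkj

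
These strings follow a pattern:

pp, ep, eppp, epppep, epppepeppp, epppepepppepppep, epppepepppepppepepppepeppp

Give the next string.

epppepepppepppepepppepepppepppepepppepppep

From term 3 onward, concatenate the last term with the second-to-last: ep·pp = eppp, eppp·ep = epppep, …
Continuing: epppepepppepppepepppepeppp · epppepepppepppep gives term 8.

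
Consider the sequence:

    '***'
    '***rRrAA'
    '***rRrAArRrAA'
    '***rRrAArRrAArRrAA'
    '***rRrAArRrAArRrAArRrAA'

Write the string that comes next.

***rRrAArRrAArRrAArRrAArRrAA

The strings grow by a fixed suffix rRrAA each time.
One more step from ***rRrAArRrAArRrAArRrAA gives the answer.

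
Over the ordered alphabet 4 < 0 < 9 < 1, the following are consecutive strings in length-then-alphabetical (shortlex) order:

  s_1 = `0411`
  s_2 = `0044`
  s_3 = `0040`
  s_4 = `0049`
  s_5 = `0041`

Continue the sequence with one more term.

The successor of 0041 increments the rightmost position that isn't already 1 and resets every position after it to 4.

0004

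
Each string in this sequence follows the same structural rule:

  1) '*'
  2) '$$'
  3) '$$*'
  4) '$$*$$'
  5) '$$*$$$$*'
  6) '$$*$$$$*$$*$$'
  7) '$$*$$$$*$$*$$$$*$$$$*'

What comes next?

This is a Fibonacci-style word recurrence s(k) = s(k−1)·s(k−2): e.g. $$·* = $$*.
So term 8 is $$*$$$$*$$*$$$$*$$$$*·$$*$$$$*$$*$$.

$$*$$$$*$$*$$$$*$$$$*$$*$$$$*$$*$$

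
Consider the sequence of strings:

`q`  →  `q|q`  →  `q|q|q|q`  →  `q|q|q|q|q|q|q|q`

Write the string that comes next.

q|q|q|q|q|q|q|q|q|q|q|q|q|q|q|q

s(k+1) = s(k)·|·s(k) — each term doubles the last with '|' between the halves.
One more doubling of q|q|q|q|q|q|q|q gives the answer.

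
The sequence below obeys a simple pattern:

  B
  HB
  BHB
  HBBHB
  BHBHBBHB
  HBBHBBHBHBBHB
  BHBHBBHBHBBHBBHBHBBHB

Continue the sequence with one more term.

Each term (from the third on) is the two preceding terms concatenated in order: term 3 = B·HB = BHB.
Continuing: HBBHBBHBHBBHB · BHBHBBHBHBBHBBHBHBBHB gives term 8.

HBBHBBHBHBBHBBHBHBBHBHBBHBBHBHBBHB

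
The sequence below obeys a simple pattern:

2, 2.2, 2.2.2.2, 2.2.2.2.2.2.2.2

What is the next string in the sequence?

s(k+1) = s(k)·.·s(k) — each term doubles the last with '.' between the halves.
One more doubling of 2.2.2.2.2.2.2.2 gives the answer.

2.2.2.2.2.2.2.2.2.2.2.2.2.2.2.2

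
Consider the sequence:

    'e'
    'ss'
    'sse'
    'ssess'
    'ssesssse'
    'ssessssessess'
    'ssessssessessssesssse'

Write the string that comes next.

Each term (from the third on) is the previous term followed by the one before it: term 3 = ss·e = sse.
So term 8 is ssessssessessssesssse·ssessssessess.

ssessssessessssessssessessssessess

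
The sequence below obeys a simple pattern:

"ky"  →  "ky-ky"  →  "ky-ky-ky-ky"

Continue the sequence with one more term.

Each string is two copies of the previous one joined by '-'.
So the next term is two copies of ky-ky-ky-ky with '-' between the halves.

ky-ky-ky-ky-ky-ky-ky-ky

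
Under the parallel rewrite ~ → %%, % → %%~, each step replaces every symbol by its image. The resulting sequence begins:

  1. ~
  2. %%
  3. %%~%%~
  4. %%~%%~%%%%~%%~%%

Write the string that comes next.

Rewriting the 16 symbols of %%~%%~%%%%~%%~%% one by one yields %%~ %%~ %% %%~ %%~ %% %%~ %%~ %%~ %%~ %% %%~ %%~ %% %%~ %%~; concatenated:

%%~%%~%%%%~%%~%%%%~%%~%%~%%~%%%%~%%~%%%%~%%~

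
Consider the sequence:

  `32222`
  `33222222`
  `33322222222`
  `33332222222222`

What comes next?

33333222222222222

Reading off run lengths: 3 runs 1, 2, 3, 4; 2 runs 4, 6, 8, 10 — each is linear in n, where the shown terms are n = 2, 3, 4, 5.
At n = 6 the blocks have lengths 5, 12.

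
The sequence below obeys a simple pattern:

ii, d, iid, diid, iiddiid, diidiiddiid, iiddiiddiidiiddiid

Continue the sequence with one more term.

diidiiddiidiiddiiddiidiiddiid

This is a Fibonacci-style word recurrence s(k) = s(k−2)·s(k−1): e.g. ii·d = iid.
So term 8 is diidiiddiid·iiddiiddiidiiddiid.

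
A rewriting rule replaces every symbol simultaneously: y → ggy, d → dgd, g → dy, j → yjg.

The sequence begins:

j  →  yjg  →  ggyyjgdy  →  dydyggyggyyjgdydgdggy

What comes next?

dgdggydgdggydydyggydydyggyggyyjgdydgdggydgddydgddydyggy

Replace each of the 21 characters of dydyggyggyyjgdydgdggy in place — dgd ggy dgd ggy dy dy ggy dy dy ggy ggy yjg dy dgd ggy dgd dy dgd dy dy ggy — and concatenate.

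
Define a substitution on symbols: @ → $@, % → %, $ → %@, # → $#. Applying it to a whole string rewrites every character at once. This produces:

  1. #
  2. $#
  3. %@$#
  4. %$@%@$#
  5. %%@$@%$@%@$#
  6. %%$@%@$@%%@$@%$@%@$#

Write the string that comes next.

%%%@$@%$@%@$@%%$@%@$@%%@$@%$@%@$#

Applying the rule to each of the 20 symbols of %%$@%@$@%%@$@%$@%@$# gives the pieces % % %@ $@ % $@ %@ $@ % % $@ %@ $@ % %@ $@ % $@ %@ $#, which concatenate to the answer.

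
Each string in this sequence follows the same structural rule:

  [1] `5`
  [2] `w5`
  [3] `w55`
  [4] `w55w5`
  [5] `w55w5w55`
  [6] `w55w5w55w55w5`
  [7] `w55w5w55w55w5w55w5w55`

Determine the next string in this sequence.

This is a Fibonacci-style word recurrence s(k) = s(k−1)·s(k−2): e.g. w5·5 = w55.
So term 8 is w55w5w55w55w5w55w5w55·w55w5w55w55w5.

w55w5w55w55w5w55w5w55w55w5w55w55w5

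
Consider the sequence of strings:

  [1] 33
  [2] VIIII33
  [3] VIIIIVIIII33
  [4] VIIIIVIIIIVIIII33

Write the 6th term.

The strings grow by a fixed prefix VIIII each time.
From VIIIIVIIIIVIIII33, 2 further steps: VIIIIVIIIIVIIII33 → VIIIIVIIIIVIIIIVIIII33 → (answer).

VIIIIVIIIIVIIIIVIIIIVIIII33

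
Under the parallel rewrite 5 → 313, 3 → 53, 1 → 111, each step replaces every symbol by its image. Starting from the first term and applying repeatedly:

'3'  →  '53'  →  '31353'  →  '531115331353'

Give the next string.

3135311111111131353531115331353

Rewriting each symbol of 531115331353: 5→313, 3→53, 1→111, 1→111, 1→111, 5→313, 3→53, 3→53, 1→111, 3→53, 5→313, 3→53, which concatenates to 313 53 111 111 111 313 53 53 111 53 313 53.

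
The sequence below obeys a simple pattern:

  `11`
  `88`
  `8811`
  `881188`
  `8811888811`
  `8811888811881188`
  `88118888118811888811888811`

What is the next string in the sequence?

881188881188118888118888118811888811881188

Each term (from the third on) is the previous term followed by the one before it: term 3 = 88·11 = 8811.
The next term joins 88118888118811888811888811 and 8811888811881188.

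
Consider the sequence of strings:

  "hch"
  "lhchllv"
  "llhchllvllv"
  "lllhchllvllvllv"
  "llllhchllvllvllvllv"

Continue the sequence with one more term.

Every step adds l to the front and llv to the end of the previous string.
Applying this once more to llllhchllvllvllvllv:

lllllhchllvllvllvllvllv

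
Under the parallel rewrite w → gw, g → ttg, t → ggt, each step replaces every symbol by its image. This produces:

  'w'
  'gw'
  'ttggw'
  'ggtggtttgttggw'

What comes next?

ttgttgggtttgttgggtggtggtttgggtggtttgttggw

Applying the rule to each of the 14 symbols of ggtggtttgttggw gives the pieces ttg ttg ggt ttg ttg ggt ggt ggt ttg ggt ggt ttg ttg gw, which concatenate to the answer.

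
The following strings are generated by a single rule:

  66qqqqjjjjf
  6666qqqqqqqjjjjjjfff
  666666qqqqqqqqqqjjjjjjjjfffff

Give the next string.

66666666qqqqqqqqqqqqqjjjjjjjjjjfffffff

Reading off run lengths: 6 runs 2, 4, 6; q runs 4, 7, 10; j runs 4, 6, 8; f runs 1, 3, 5 — each is linear in n (n = 1, 2, …).
For the next term, n = 4, so the run lengths are 8, 13, 10, 7.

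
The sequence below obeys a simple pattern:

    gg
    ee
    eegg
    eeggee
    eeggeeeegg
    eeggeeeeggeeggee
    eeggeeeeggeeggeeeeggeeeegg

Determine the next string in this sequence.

eeggeeeeggeeggeeeeggeeeeggeeggeeeeggeeggee

This is a Fibonacci-style word recurrence s(k) = s(k−1)·s(k−2): e.g. ee·gg = eegg.
Continuing: eeggeeeeggeeggeeeeggeeeegg · eeggeeeeggeeggee gives term 8.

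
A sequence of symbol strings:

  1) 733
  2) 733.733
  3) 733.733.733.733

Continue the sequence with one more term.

733.733.733.733.733.733.733.733

Each string is two copies of the previous one joined by '.'.
One more doubling of 733.733.733.733 gives the answer.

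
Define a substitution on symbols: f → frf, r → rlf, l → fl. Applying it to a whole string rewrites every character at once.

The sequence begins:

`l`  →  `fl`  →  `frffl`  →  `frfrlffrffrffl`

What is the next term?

frfrlffrfrlfflfrffrfrlffrffrfrlffrffrffl

Replace each of the 14 characters of frfrlffrffrffl in place — frf rlf frf rlf fl frf frf rlf frf frf rlf frf frf fl — and concatenate.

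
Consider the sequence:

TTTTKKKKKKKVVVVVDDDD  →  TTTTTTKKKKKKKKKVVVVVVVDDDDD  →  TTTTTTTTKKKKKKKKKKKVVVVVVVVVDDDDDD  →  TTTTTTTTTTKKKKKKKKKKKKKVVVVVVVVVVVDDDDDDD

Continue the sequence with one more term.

TTTTTTTTTTTTKKKKKKKKKKKKKKKVVVVVVVVVVVVVDDDDDDDD

Reading off run lengths: T runs 4, 6, 8, 10; K runs 7, 9, 11, 13; V runs 5, 7, 9, 11; D runs 4, 5, 6, 7 — each is linear in n, where the shown terms are n = 2, 3, 4, 5.
Setting n = 6 gives 12, 15, 13, 8 characters in each block.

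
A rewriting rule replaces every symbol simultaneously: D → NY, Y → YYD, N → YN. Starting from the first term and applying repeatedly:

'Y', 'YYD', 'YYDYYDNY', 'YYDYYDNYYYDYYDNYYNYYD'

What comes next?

Rewriting the 21 symbols of YYDYYDNYYYDYYDNYYNYYD one by one yields YYD YYD NY YYD YYD NY YN YYD YYD YYD NY YYD YYD NY YN YYD YYD YN YYD YYD NY; concatenated:

YYDYYDNYYYDYYDNYYNYYDYYDYYDNYYYDYYDNYYNYYDYYDYNYYDYYDNY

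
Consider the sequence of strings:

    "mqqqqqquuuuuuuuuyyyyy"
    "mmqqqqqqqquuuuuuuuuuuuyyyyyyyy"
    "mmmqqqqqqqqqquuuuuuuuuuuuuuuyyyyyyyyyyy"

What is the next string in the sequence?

mmmmqqqqqqqqqqqquuuuuuuuuuuuuuuuuuyyyyyyyyyyyyyy

Reading off run lengths: m runs 1, 2, 3; q runs 6, 8, 10; u runs 9, 12, 15; y runs 5, 8, 11 — each is linear in n, where the shown terms are n = 2, 3, 4.
At n = 5 the blocks have lengths 4, 12, 18, 14.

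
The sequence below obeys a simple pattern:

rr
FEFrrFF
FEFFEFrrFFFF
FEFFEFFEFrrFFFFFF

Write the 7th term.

Every step adds FEF to the front and FF to the end of the previous string.
From FEFFEFFEFrrFFFFFF, 3 further steps: FEFFEFFEFrrFFFFFF → FEFFEFFEFFEFrrFFFFFFFF → FEFFEFFEFFEFFEFrrFFFFFFFFFF → (answer).

FEFFEFFEFFEFFEFFEFrrFFFFFFFFFFFF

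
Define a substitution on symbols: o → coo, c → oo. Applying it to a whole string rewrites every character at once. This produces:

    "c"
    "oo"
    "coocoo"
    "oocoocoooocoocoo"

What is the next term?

coocoooocoocoooocoocoocoocoooocoocoooocoocoo

Replace each of the 16 characters of oocoocoooocoocoo in place — coo coo oo coo coo oo coo coo coo coo oo coo coo oo coo coo — and concatenate.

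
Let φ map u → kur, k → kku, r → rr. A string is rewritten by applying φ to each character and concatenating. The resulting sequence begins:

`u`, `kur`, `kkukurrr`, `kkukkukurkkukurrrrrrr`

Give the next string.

kkukkukurkkukkukurkkukurrrkkukkukurkkukurrrrrrrrrrrrrrr

Applying the rule to each of the 21 symbols of kkukkukurkkukurrrrrrr gives the pieces kku kku kur kku kku kur kku kur rr kku kku kur kku kur rr rr rr rr rr rr rr, which concatenate to the answer.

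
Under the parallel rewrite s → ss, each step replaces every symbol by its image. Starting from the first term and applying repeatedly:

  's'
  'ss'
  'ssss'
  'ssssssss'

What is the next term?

Expanding ssssssss: s→ss, s→ss, s→ss, s→ss, s→ss, s→ss, s→ss, s→ss. Concatenated: ss ss ss ss ss ss ss ss.

ssssssssssssssss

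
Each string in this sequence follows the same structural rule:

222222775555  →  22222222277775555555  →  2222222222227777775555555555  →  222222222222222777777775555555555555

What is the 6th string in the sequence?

The n-th term is 3n+3 2's then 2n 7's then 3n+1 5's (n = 1, 2, …).
At n = 6 the blocks have lengths 21, 12, 19.

2222222222222222222227777777777775555555555555555555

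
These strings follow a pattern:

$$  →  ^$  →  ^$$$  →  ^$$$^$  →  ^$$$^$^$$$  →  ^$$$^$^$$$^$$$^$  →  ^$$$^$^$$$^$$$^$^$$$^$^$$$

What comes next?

From term 3 onward, concatenate the last term with the second-to-last: ^$·$$ = ^$$$, ^$$$·^$ = ^$$$^$, …
The next term joins ^$$$^$^$$$^$$$^$^$$$^$^$$$ and ^$$$^$^$$$^$$$^$.

^$$$^$^$$$^$$$^$^$$$^$^$$$^$$$^$^$$$^$$$^$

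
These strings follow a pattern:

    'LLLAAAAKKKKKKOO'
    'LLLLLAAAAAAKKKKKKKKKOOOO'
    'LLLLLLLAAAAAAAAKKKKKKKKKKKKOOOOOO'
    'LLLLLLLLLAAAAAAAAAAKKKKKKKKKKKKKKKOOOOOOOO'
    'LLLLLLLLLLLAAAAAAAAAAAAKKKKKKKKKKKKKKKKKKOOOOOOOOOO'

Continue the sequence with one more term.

Term n consists of 2n-1 L's, followed by 2n A's, followed by 3n K's, followed by 2n-2 O's, where the shown terms are n = 2, 3, 4, 5, 6.
At n = 7 the blocks have lengths 13, 14, 21, 12.

LLLLLLLLLLLLLAAAAAAAAAAAAAAKKKKKKKKKKKKKKKKKKKKKOOOOOOOOOOOO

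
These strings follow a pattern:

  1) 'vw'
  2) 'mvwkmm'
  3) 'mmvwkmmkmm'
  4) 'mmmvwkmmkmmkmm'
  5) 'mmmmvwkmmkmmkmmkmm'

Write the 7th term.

mmmmmmvwkmmkmmkmmkmmkmmkmm

Each term wraps the previous one in m on the left and kmm on the right.
From mmmmvwkmmkmmkmmkmm, 2 further steps: mmmmvwkmmkmmkmmkmm → mmmmmvwkmmkmmkmmkmmkmm → (answer).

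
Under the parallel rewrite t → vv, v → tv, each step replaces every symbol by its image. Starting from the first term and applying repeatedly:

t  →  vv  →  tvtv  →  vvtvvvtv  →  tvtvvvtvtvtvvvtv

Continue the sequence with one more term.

φ(tvtvvvtvtvtvvvtv) expands symbol-by-symbol to vv tv vv tv tv tv vv tv vv tv vv tv tv tv vv tv; joining the 16 pieces gives the next term.

vvtvvvtvtvtvvvtvvvtvvvtvtvtvvvtv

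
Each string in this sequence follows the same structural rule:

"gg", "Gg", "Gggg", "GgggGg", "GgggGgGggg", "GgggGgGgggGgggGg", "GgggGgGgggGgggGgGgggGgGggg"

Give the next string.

GgggGgGgggGgggGgGgggGgGgggGgggGgGgggGgggGg

From term 3 onward, concatenate the last term with the second-to-last: Gg·gg = Gggg, Gggg·Gg = GgggGg, …
So term 8 is GgggGgGgggGgggGgGgggGgGggg·GgggGgGgggGgggGg.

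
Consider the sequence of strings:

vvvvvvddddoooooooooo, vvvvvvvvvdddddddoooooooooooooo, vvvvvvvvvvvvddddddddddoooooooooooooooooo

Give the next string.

Term n consists of 3n v's, followed by 3n-2 d's, followed by 4n+2 o's, where the shown terms are n = 2, 3, 4.
At n = 5 the blocks have lengths 15, 13, 22.

vvvvvvvvvvvvvvvdddddddddddddoooooooooooooooooooooo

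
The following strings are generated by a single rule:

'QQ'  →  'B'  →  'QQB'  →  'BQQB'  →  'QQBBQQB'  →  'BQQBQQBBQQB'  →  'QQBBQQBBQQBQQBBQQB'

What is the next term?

This is a Fibonacci-style word recurrence s(k) = s(k−2)·s(k−1): e.g. QQ·B = QQB.
Continuing: BQQBQQBBQQB · QQBBQQBBQQBQQBBQQB gives term 8.

BQQBQQBBQQBQQBBQQBBQQBQQBBQQB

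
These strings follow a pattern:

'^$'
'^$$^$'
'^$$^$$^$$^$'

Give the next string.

Every step duplicates the string with '$' between the halves.
Doubling ^$$^$$^$$^$ with '$' between the halves:

^$$^$$^$$^$$^$$^$$^$$^$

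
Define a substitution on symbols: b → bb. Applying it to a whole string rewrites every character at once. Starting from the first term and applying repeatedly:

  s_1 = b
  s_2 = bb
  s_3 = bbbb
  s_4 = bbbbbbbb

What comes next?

Rewriting each symbol of bbbbbbbb: b→bb, b→bb, b→bb, b→bb, b→bb, b→bb, b→bb, b→bb, which concatenates to bb bb bb bb bb bb bb bb.

bbbbbbbbbbbbbbbb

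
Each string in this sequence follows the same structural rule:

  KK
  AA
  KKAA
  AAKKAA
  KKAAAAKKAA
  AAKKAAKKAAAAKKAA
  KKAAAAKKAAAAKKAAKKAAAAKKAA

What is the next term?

This is a Fibonacci-style word recurrence s(k) = s(k−2)·s(k−1): e.g. KK·AA = KKAA.
The next term joins AAKKAAKKAAAAKKAA and KKAAAAKKAAAAKKAAKKAAAAKKAA.

AAKKAAKKAAAAKKAAKKAAAAKKAAAAKKAAKKAAAAKKAA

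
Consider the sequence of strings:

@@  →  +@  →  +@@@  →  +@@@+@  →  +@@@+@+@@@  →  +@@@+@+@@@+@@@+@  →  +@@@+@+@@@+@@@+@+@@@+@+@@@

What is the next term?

This is a Fibonacci-style word recurrence s(k) = s(k−1)·s(k−2): e.g. +@·@@ = +@@@.
The next term joins +@@@+@+@@@+@@@+@+@@@+@+@@@ and +@@@+@+@@@+@@@+@.

+@@@+@+@@@+@@@+@+@@@+@+@@@+@@@+@+@@@+@@@+@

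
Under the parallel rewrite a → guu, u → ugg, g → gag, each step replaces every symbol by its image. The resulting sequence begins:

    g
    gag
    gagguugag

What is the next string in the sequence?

Apply φ to gagguugag symbol by symbol: g→gag, a→guu, g→gag, g→gag, u→ugg, u→ugg, g→gag, a→guu, g→gag; joined: gag guu gag gag ugg ugg gag guu gag.

gagguugaggaguggugggagguugag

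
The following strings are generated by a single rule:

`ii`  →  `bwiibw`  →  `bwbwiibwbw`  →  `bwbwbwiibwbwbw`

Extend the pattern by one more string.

Each term wraps the previous one in bw on the left and bw on the right.
Applying this once more to bwbwbwiibwbwbw:

bwbwbwbwiibwbwbwbw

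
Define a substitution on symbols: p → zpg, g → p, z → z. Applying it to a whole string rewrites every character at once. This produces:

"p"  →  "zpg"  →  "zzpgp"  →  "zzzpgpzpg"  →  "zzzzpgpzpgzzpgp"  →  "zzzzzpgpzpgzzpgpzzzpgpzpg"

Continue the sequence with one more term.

Rewriting the 25 symbols of zzzzzpgpzpgzzpgpzzzpgpzpg one by one yields z z z z z zpg p zpg z zpg p z z zpg p zpg z z z zpg p zpg z zpg p; concatenated:

zzzzzzpgpzpgzzpgpzzzpgpzpgzzzzpgpzpgzzpgp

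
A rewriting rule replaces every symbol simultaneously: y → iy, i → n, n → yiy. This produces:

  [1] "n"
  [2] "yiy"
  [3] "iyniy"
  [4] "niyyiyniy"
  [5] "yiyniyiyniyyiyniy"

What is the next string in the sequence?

iyniyyiyniyniyyiyniyiyniyyiyniy

Replace each of the 17 characters of yiyniyiyniyyiyniy in place — iy n iy yiy n iy n iy yiy n iy iy n iy yiy n iy — and concatenate.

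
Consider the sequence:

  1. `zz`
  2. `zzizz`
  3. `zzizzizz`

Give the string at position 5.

Every step adds izz to the end: s(k+1) = s(k)·izz.
From zzizzizz, 2 further steps: zzizzizz → zzizzizzizz → (answer).

zzizzizzizzizz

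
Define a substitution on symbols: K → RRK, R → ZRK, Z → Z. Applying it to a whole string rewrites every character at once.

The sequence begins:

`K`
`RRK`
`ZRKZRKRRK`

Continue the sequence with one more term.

ZZRKRRKZZRKRRKZRKZRKRRK

Rewriting each symbol of ZRKZRKRRK: Z→Z, R→ZRK, K→RRK, Z→Z, R→ZRK, K→RRK, R→ZRK, R→ZRK, K→RRK, which concatenates to Z ZRK RRK Z ZRK RRK ZRK ZRK RRK.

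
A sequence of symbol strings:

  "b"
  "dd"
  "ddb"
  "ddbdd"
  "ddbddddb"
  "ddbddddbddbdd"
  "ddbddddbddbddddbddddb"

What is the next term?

ddbddddbddbddddbddddbddbddddbddbdd

From term 3 onward, concatenate the last term with the second-to-last: dd·b = ddb, ddb·dd = ddbdd, …
The next term joins ddbddddbddbddddbddddb and ddbddddbddbdd.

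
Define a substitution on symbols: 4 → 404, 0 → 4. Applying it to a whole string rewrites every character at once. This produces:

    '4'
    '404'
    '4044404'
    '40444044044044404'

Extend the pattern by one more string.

40444044044044404404440440444044044044404

Replace each of the 17 characters of 40444044044044404 in place — 404 4 404 404 404 4 404 404 4 404 404 4 404 404 404 4 404 — and concatenate.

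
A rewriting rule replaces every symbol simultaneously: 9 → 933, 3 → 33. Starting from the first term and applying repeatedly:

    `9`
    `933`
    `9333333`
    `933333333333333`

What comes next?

Rewriting the 15 symbols of 933333333333333 one by one yields 933 33 33 33 33 33 33 33 33 33 33 33 33 33 33; concatenated:

9333333333333333333333333333333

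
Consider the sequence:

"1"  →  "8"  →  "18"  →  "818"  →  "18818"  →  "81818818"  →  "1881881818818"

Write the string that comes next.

From term 3 onward, concatenate the second-to-last term with the last: 1·8 = 18, 8·18 = 818, …
Continuing: 81818818 · 1881881818818 gives term 8.

818188181881881818818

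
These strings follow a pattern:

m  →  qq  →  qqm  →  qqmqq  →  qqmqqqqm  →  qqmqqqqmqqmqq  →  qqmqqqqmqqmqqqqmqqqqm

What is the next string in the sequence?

From term 3 onward, concatenate the last term with the second-to-last: qq·m = qqm, qqm·qq = qqmqq, …
Continuing: qqmqqqqmqqmqqqqmqqqqm · qqmqqqqmqqmqq gives term 8.

qqmqqqqmqqmqqqqmqqqqmqqmqqqqmqqmqq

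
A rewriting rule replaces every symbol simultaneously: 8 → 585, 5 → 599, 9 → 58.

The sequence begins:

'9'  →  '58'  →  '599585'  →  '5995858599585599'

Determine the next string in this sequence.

Rewriting the 16 symbols of 5995858599585599 one by one yields 599 58 58 599 585 599 585 599 58 58 599 585 599 599 58 58; concatenated:

599585859958559958559958585995855995995858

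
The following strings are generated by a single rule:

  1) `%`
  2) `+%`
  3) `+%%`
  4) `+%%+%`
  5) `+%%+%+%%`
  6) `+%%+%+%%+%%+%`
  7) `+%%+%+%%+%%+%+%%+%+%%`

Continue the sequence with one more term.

This is a Fibonacci-style word recurrence s(k) = s(k−1)·s(k−2): e.g. +%·% = +%%.
So term 8 is +%%+%+%%+%%+%+%%+%+%%·+%%+%+%%+%%+%.

+%%+%+%%+%%+%+%%+%+%%+%%+%+%%+%%+%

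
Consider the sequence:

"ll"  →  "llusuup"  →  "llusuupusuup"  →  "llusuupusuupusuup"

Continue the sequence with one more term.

The strings grow by a fixed suffix usuup each time.
Applying this once more to llusuupusuupusuup:

llusuupusuupusuupusuup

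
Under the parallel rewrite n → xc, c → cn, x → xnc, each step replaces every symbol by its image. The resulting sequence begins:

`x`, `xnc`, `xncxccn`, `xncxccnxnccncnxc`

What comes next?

xncxccnxnccncnxcxncxccncnxccnxcxnccn

Applying the rule to each of the 16 symbols of xncxccnxnccncnxc gives the pieces xnc xc cn xnc cn cn xc xnc xc cn cn xc cn xc xnc cn, which concatenate to the answer.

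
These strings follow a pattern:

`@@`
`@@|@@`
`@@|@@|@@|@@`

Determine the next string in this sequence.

@@|@@|@@|@@|@@|@@|@@|@@

s(k+1) = s(k)·|·s(k) — each term doubles the last with '|' between the halves.
So the next term is two copies of @@|@@|@@|@@ with '|' between the halves.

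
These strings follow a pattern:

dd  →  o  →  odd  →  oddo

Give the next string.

From term 3 onward, concatenate the last term with the second-to-last: o·dd = odd, odd·o = oddo, …
The next term joins oddo and odd.

oddoodd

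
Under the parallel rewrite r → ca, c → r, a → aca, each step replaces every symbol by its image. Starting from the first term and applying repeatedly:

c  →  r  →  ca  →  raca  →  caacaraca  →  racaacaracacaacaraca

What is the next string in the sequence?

Rewriting the 20 symbols of racaacaracacaacaraca one by one yields ca aca r aca aca r aca ca aca r aca r aca aca r aca ca aca r aca; concatenated:

caacaracaacaracacaacaracaracaacaracacaacaraca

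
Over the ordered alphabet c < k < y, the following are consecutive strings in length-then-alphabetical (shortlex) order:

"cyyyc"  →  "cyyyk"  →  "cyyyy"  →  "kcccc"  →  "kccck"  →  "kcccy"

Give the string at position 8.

kcckk

Advancing 2 positions from kcccy through kcccy → kcckc reaches term 8.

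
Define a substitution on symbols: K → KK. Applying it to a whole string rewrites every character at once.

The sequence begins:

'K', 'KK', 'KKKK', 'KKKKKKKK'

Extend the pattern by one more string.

KKKKKKKKKKKKKKKK

Expanding KKKKKKKK: K→KK, K→KK, K→KK, K→KK, K→KK, K→KK, K→KK, K→KK. Concatenated: KK KK KK KK KK KK KK KK.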